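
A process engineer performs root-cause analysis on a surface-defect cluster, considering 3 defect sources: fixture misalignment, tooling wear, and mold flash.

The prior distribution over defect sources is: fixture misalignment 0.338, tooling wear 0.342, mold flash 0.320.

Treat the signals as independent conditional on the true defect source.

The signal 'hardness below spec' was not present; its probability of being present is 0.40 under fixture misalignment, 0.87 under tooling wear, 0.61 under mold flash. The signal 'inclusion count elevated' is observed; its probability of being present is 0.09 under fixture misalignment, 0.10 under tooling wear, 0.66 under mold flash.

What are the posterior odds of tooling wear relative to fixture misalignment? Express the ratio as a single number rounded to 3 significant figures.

0.244

Posterior odds equal prior odds times the likelihood ratio; only the two competing hypotheses matter (using 1 − P(present | H) for each absent signal).
  tooling wear: 0.342 × (1 − 0.87) × 0.10 = 0.004446
  fixture misalignment: 0.338 × (1 − 0.40) × 0.09 = 0.018252
Odds(tooling wear : fixture misalignment) = 0.004446 / 0.018252 ≈ 0.244.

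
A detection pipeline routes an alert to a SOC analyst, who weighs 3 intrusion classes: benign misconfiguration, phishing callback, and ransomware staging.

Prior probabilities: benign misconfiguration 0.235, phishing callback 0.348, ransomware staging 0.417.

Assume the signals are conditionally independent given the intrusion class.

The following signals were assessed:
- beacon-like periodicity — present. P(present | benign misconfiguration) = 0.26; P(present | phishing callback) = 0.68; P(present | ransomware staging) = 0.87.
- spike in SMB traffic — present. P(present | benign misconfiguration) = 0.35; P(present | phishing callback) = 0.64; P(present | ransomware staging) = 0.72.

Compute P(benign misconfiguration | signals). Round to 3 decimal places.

0.049

Multiply each prior by the joint likelihood of the signal pattern:
  benign misconfiguration: 0.235 × 0.26 × 0.35 = 0.021385
  phishing callback: 0.348 × 0.68 × 0.64 = 0.15145
  ransomware staging: 0.417 × 0.87 × 0.72 = 0.26121
The unnormalized weights sum to 0.43404.
P(benign misconfiguration | evidence) = 0.021385 / 0.43404 ≈ 0.049.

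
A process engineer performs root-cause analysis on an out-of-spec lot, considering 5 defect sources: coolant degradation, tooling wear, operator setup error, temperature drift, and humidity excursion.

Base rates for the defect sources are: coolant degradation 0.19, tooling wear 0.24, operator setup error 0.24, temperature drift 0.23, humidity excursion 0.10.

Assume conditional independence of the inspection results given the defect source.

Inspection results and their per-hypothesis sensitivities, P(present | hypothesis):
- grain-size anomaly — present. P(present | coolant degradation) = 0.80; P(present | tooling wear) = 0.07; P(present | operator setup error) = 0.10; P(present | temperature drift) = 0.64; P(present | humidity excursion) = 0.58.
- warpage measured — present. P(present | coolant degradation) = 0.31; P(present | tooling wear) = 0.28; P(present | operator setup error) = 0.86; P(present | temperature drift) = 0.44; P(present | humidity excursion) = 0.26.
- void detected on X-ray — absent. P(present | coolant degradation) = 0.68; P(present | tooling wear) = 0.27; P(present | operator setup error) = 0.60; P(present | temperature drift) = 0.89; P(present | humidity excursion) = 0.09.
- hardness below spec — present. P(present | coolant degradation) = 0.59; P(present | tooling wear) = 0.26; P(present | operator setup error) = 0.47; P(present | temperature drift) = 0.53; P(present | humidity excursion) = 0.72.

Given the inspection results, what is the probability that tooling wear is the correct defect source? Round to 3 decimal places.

For each hypothesis, the unnormalized posterior weight is prior × product of the inspection result likelihoods (using 1 − P(present | H) for each absent inspection result):
  coolant degradation: 0.19 × 0.80 × 0.31 × (1 − 0.68) × 0.59 = 0.0088963
  tooling wear: 0.24 × 0.07 × 0.28 × (1 − 0.27) × 0.26 = 0.00089282
  operator setup error: 0.24 × 0.10 × 0.86 × (1 − 0.60) × 0.47 = 0.0038803
  temperature drift: 0.23 × 0.64 × 0.44 × (1 − 0.89) × 0.53 = 0.003776
  humidity excursion: 0.10 × 0.58 × 0.26 × (1 − 0.09) × 0.72 = 0.0098804
Marginal likelihood of the evidence = 0.027326.
P(tooling wear | evidence) = 0.00089282 / 0.027326 ≈ 0.033.

0.033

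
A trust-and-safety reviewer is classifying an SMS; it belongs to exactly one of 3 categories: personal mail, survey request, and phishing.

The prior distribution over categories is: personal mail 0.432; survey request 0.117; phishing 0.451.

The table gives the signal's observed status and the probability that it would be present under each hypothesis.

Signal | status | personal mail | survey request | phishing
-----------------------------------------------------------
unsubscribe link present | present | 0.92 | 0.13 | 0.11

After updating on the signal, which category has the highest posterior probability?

personal mail

For each hypothesis, the unnormalized posterior weight is prior × likelihood:
  personal mail: 0.432 × 0.92 = 0.39744
  survey request: 0.117 × 0.13 = 0.01521
  phishing: 0.451 × 0.11 = 0.04961
Marginal likelihood of the evidence = 0.46226.
P(personal mail | evidence) ≈ 0.39744 / 0.46226 ≈ 0.860
P(survey request | evidence) ≈ 0.01521 / 0.46226 ≈ 0.033
P(phishing | evidence) ≈ 0.04961 / 0.46226 ≈ 0.107
The largest is 0.860, so personal mail is most probable.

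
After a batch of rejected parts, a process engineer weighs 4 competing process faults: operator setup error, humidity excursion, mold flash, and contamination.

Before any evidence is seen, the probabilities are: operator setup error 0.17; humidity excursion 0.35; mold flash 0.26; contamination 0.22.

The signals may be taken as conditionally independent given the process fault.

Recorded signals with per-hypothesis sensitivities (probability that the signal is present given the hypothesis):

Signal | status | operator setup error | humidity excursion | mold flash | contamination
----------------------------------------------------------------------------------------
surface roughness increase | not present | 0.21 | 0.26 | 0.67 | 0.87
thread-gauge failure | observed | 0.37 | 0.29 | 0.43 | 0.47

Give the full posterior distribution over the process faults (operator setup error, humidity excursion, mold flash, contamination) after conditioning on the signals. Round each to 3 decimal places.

For each hypothesis, the unnormalized posterior weight is prior × product of the signal likelihoods (using 1 − P(present | H) for each absent signal):
  operator setup error: 0.17 × (1 − 0.21) × 0.37 = 0.049691
  humidity excursion: 0.35 × (1 − 0.26) × 0.29 = 0.07511
  mold flash: 0.26 × (1 − 0.67) × 0.43 = 0.036894
  contamination: 0.22 × (1 − 0.87) × 0.47 = 0.013442
Normalizing constant Z = 0.049691 + 0.07511 + 0.036894 + 0.013442 = 0.17514.
P(operator setup error | evidence) = 0.049691 / 0.17514 ≈ 0.284
P(humidity excursion | evidence) = 0.07511 / 0.17514 ≈ 0.429
P(mold flash | evidence) = 0.036894 / 0.17514 ≈ 0.211
P(contamination | evidence) = 0.013442 / 0.17514 ≈ 0.077

0.284, 0.429, 0.211, 0.077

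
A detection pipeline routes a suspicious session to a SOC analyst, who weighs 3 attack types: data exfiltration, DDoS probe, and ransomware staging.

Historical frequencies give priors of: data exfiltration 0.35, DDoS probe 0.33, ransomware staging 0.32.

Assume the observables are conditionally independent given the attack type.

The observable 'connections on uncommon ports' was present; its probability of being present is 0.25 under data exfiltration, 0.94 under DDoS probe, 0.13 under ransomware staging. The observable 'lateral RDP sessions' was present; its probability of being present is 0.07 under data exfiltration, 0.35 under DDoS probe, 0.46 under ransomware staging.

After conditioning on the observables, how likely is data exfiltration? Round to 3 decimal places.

Multiply each prior by the joint likelihood of the observable pattern:
  data exfiltration: 0.35 × 0.25 × 0.07 = 0.006125
  DDoS probe: 0.33 × 0.94 × 0.35 = 0.10857
  ransomware staging: 0.32 × 0.13 × 0.46 = 0.019136
Normalizing constant Z = 0.006125 + 0.10857 + 0.019136 = 0.13383.
P(data exfiltration | evidence) = 0.006125 / 0.13383 ≈ 0.046.

0.046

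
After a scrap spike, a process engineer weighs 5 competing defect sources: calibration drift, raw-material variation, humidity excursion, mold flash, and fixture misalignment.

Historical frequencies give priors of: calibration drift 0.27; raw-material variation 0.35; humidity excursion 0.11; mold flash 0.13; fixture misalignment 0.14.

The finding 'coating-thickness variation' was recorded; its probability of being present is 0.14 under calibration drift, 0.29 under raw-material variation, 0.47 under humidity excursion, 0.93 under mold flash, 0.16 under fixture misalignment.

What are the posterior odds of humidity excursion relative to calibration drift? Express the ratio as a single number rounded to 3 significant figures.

1.37

Unnormalized posterior weight (prior times the finding likelihood) for each of the two hypotheses:
  humidity excursion: 0.11 × 0.47 = 0.0517
  calibration drift: 0.27 × 0.14 = 0.0378
Posterior odds = 0.0517 / 0.0378 ≈ 1.37.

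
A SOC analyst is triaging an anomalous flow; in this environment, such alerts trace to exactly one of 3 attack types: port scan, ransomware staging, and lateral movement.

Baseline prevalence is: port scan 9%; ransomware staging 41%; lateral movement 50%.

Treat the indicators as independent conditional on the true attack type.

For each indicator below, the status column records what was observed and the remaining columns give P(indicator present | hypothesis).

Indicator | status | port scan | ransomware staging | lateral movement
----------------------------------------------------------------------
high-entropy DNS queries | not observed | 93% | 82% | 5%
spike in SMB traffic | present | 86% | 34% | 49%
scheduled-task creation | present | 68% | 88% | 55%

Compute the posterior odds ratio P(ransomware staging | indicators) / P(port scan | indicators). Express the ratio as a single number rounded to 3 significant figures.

The normalizing constant cancels in an odds ratio, so compute prior × likelihood for the two hypotheses only (using 1 − P(present | H) for each absent indicator):
  ransomware staging: 0.41 × (1 − 0.82) × 0.34 × 0.88 = 0.022081
  port scan: 0.09 × (1 − 0.93) × 0.86 × 0.68 = 0.0036842
Posterior odds = 0.022081 / 0.0036842 ≈ 5.99.

5.99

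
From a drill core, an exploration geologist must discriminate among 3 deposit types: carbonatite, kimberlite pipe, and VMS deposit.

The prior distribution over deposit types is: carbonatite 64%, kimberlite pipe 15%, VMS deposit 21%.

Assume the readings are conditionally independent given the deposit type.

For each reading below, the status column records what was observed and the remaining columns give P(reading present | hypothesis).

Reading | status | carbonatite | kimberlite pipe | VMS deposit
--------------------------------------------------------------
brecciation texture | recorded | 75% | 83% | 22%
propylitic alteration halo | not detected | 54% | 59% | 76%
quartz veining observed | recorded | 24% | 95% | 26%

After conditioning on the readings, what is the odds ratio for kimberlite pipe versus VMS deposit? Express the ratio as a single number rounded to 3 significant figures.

Posterior odds equal prior odds times the likelihood ratio; only the two competing hypotheses matter (using 1 − P(present | H) for each absent reading).
  kimberlite pipe: 0.15 × 0.83 × (1 − 0.59) × 0.95 = 0.048493
  VMS deposit: 0.21 × 0.22 × (1 − 0.76) × 0.26 = 0.0028829
Odds(kimberlite pipe : VMS deposit) = 0.048493 / 0.0028829 ≈ 16.8.

16.8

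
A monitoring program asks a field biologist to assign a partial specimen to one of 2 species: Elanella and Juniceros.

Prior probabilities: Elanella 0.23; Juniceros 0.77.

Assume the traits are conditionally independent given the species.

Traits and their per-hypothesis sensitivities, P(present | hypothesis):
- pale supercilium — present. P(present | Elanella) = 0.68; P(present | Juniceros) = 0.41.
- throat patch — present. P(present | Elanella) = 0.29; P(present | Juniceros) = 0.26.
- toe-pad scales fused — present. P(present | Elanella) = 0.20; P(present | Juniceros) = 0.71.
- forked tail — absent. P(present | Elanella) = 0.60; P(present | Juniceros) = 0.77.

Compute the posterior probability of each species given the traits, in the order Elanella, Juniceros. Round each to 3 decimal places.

0.213, 0.787

For each hypothesis, the unnormalized posterior weight is prior × product of the trait likelihoods (using 1 − P(present | H) for each absent trait):
  Elanella: 0.23 × 0.68 × 0.29 × 0.20 × (1 − 0.60) = 0.0036285
  Juniceros: 0.77 × 0.41 × 0.26 × 0.71 × (1 − 0.77) = 0.013404
The unnormalized weights sum to 0.017032.
P(Elanella | evidence) = 0.0036285 / 0.017032 ≈ 0.213
P(Juniceros | evidence) = 0.013404 / 0.017032 ≈ 0.787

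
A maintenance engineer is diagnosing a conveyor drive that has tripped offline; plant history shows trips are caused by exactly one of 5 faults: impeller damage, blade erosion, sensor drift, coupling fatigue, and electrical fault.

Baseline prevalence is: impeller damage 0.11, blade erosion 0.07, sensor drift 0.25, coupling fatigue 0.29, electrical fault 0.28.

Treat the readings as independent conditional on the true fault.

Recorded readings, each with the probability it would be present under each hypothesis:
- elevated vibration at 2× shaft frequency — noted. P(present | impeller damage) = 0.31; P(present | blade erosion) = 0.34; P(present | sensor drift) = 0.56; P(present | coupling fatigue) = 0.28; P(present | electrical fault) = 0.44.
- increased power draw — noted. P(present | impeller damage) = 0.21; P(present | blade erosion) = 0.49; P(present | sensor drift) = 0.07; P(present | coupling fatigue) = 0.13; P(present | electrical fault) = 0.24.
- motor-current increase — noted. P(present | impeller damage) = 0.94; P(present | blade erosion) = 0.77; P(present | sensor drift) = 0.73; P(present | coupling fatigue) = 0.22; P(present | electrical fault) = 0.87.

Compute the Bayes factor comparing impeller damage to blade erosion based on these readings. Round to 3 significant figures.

Joint likelihood of the reading pattern under each hypothesis:
  impeller damage: 0.31 × 0.21 × 0.94 = 0.061194
  blade erosion: 0.34 × 0.49 × 0.77 = 0.12828
Bayes factor = 0.061194 / 0.12828 ≈ 0.477

0.477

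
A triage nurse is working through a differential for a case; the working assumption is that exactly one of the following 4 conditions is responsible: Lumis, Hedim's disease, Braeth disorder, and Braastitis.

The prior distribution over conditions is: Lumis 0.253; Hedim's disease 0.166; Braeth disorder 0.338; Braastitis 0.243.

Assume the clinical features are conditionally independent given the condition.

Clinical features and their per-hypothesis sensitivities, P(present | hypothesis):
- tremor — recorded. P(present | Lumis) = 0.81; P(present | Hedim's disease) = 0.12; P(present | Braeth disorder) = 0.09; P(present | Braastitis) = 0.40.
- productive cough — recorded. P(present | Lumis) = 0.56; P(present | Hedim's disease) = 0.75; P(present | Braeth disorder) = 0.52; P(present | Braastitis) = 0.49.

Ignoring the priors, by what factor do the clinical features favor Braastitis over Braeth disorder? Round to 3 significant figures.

Take the product of per-clinical feature likelihoods under each hypothesis, then divide.
  Braastitis: 0.40 × 0.49 = 0.196
  Braeth disorder: 0.09 × 0.52 = 0.0468
Bayes factor = 0.196 / 0.0468 ≈ 4.19

4.19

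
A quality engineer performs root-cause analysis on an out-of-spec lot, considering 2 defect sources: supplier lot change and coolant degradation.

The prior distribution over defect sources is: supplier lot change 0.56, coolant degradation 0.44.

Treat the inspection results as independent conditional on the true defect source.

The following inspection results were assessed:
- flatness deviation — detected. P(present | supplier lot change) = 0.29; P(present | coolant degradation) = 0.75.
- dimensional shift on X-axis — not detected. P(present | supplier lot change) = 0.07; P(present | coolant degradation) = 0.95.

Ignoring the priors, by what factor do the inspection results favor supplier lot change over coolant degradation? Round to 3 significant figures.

The Bayes factor is the ratio of the joint likelihoods of the inspection result pattern under the two hypotheses (using 1 − P(present | H) for each absent inspection result).
  supplier lot change: 0.29 × (1 − 0.07) = 0.2697
  coolant degradation: 0.75 × (1 − 0.95) = 0.0375
Bayes factor = 0.2697 / 0.0375 ≈ 7.19

7.19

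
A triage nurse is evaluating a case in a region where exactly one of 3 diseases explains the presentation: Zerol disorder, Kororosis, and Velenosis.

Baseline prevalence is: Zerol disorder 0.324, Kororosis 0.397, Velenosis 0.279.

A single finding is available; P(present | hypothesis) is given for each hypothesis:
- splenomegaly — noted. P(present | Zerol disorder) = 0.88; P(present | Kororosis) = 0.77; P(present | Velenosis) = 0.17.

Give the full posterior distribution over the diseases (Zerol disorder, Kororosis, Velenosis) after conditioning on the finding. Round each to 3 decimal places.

0.447, 0.479, 0.074

Multiply each prior by the likelihood of the finding:
  Zerol disorder: 0.324 × 0.88 = 0.28512
  Kororosis: 0.397 × 0.77 = 0.30569
  Velenosis: 0.279 × 0.17 = 0.04743
Normalizing constant Z = 0.28512 + 0.30569 + 0.04743 = 0.63824.
P(Zerol disorder | evidence) = 0.28512 / 0.63824 ≈ 0.447
P(Kororosis | evidence) = 0.30569 / 0.63824 ≈ 0.479
P(Velenosis | evidence) = 0.04743 / 0.63824 ≈ 0.074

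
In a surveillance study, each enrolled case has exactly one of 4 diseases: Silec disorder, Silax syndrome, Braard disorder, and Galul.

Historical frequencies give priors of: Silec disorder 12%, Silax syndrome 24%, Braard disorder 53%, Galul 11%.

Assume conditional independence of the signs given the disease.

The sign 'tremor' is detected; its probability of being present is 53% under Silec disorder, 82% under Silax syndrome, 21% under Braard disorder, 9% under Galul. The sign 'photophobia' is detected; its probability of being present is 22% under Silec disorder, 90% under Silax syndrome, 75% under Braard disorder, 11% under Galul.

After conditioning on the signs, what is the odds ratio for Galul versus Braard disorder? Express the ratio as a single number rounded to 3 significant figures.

0.0130

Unnormalized posterior weight (prior times the sign likelihoods) for each of the two hypotheses:
  Galul: 0.11 × 0.09 × 0.11 = 0.001089
  Braard disorder: 0.53 × 0.21 × 0.75 = 0.083475
Posterior odds = 0.001089 / 0.083475 ≈ 0.0130.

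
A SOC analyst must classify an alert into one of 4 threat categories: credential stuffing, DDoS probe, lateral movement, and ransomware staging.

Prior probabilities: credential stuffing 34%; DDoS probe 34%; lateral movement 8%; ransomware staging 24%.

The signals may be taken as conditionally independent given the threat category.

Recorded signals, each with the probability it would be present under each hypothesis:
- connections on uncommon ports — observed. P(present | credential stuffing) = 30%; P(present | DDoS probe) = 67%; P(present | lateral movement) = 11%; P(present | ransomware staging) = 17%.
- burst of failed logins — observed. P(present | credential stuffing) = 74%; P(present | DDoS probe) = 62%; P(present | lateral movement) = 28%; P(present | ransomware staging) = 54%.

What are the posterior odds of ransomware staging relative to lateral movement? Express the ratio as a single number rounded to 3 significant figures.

Posterior odds equal prior odds times the likelihood ratio; only the two competing hypotheses matter.
  ransomware staging: 0.24 × 0.17 × 0.54 = 0.022032
  lateral movement: 0.08 × 0.11 × 0.28 = 0.002464
Odds(ransomware staging : lateral movement) = 0.022032 / 0.002464 ≈ 8.94.

8.94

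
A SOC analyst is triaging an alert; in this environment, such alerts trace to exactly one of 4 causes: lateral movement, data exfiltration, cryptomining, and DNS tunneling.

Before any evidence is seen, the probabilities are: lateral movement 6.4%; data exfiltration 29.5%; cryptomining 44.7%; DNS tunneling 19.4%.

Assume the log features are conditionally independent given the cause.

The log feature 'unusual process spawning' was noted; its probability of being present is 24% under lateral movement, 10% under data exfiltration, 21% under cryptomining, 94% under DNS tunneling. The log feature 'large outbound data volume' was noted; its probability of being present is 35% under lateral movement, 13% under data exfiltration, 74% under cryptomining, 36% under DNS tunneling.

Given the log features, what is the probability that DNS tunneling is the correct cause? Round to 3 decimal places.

0.455

For each hypothesis, the unnormalized posterior weight is prior × product of the log feature likelihoods:
  lateral movement: 0.064 × 0.24 × 0.35 = 0.005376
  data exfiltration: 0.295 × 0.10 × 0.13 = 0.003835
  cryptomining: 0.447 × 0.21 × 0.74 = 0.069464
  DNS tunneling: 0.194 × 0.94 × 0.36 = 0.06565
Marginal likelihood of the evidence = 0.14432.
P(DNS tunneling | evidence) = 0.06565 / 0.14432 ≈ 0.455.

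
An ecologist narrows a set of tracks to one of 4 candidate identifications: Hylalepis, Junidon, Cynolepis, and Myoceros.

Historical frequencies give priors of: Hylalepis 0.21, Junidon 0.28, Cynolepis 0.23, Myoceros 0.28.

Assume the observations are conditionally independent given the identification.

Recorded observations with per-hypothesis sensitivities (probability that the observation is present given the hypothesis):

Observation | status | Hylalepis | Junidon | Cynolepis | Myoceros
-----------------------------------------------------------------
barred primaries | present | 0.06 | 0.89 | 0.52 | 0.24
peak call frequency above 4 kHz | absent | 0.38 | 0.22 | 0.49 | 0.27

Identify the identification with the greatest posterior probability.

Junidon

By Bayes' rule with conditional independence, the unnormalized weight for each hypothesis is prior × ∏ likelihoods (using 1 − P(present | H) for each absent observation):
  Hylalepis: 0.21 × 0.06 × (1 − 0.38) = 0.007812
  Junidon: 0.28 × 0.89 × (1 − 0.22) = 0.19438
  Cynolepis: 0.23 × 0.52 × (1 − 0.49) = 0.060996
  Myoceros: 0.28 × 0.24 × (1 − 0.27) = 0.049056
The unnormalized weights sum to 0.31224.
P(Hylalepis | evidence) ≈ 0.007812 / 0.31224 ≈ 0.025
P(Junidon | evidence) ≈ 0.19438 / 0.31224 ≈ 0.623
P(Cynolepis | evidence) ≈ 0.060996 / 0.31224 ≈ 0.195
P(Myoceros | evidence) ≈ 0.049056 / 0.31224 ≈ 0.157
The largest is 0.623, so Junidon is most probable.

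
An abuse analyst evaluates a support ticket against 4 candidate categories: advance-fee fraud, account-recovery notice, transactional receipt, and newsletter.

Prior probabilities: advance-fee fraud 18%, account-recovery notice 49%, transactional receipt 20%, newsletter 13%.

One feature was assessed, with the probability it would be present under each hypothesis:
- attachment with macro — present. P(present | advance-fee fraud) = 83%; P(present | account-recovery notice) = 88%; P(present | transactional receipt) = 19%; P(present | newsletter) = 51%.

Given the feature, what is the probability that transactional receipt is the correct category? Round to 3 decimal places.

By Bayes' rule, the unnormalized weight for each hypothesis is prior × likelihood:
  advance-fee fraud: 0.18 × 0.83 = 0.1494
  account-recovery notice: 0.49 × 0.88 = 0.4312
  transactional receipt: 0.20 × 0.19 = 0.038
  newsletter: 0.13 × 0.51 = 0.0663
Normalizing constant Z = 0.1494 + 0.4312 + 0.038 + 0.0663 = 0.6849.
P(transactional receipt | evidence) = 0.038 / 0.6849 ≈ 0.055.

0.055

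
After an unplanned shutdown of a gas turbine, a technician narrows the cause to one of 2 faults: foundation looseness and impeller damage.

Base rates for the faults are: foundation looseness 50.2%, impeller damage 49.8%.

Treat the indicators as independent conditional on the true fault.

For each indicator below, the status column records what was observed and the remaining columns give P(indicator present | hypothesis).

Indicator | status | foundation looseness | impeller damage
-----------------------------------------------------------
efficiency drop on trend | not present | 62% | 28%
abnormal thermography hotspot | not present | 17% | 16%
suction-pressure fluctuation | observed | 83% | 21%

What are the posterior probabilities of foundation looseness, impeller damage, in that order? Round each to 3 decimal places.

0.675, 0.325

Multiply each prior by the joint likelihood of the indicator pattern (using 1 − P(present | H) for each absent indicator):
  foundation looseness: 0.502 × (1 − 0.62) × (1 − 0.17) × 0.83 = 0.13141
  impeller damage: 0.498 × (1 − 0.28) × (1 − 0.16) × 0.21 = 0.06325
Marginal likelihood of the evidence = 0.19466.
P(foundation looseness | evidence) = 0.13141 / 0.19466 ≈ 0.675
P(impeller damage | evidence) = 0.06325 / 0.19466 ≈ 0.325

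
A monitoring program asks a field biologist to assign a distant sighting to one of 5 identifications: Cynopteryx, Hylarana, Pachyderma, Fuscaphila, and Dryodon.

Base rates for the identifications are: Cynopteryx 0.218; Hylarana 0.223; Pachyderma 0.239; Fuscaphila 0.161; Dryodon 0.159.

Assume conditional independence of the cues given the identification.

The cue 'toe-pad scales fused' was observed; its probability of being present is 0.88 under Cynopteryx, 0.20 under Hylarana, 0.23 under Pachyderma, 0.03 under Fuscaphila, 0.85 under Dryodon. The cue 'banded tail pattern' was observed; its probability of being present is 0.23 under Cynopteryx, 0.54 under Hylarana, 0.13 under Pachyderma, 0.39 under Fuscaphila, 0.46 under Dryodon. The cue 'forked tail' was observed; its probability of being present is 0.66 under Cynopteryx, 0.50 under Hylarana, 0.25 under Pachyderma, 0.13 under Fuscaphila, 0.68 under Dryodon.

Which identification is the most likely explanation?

By Bayes' rule with conditional independence, the unnormalized weight for each hypothesis is prior × ∏ likelihoods:
  Cynopteryx: 0.218 × 0.88 × 0.23 × 0.66 = 0.029121
  Hylarana: 0.223 × 0.20 × 0.54 × 0.50 = 0.012042
  Pachyderma: 0.239 × 0.23 × 0.13 × 0.25 = 0.0017865
  Fuscaphila: 0.161 × 0.03 × 0.39 × 0.13 = 0.00024488
  Dryodon: 0.159 × 0.85 × 0.46 × 0.68 = 0.042275
The unnormalized weights sum to 0.08547.
P(Cynopteryx | evidence) ≈ 0.029121 / 0.08547 ≈ 0.341
P(Hylarana | evidence) ≈ 0.012042 / 0.08547 ≈ 0.141
P(Pachyderma | evidence) ≈ 0.0017865 / 0.08547 ≈ 0.021
P(Fuscaphila | evidence) ≈ 0.00024488 / 0.08547 ≈ 0.003
P(Dryodon | evidence) ≈ 0.042275 / 0.08547 ≈ 0.495
The largest is 0.495, so Dryodon is most probable.

Dryodon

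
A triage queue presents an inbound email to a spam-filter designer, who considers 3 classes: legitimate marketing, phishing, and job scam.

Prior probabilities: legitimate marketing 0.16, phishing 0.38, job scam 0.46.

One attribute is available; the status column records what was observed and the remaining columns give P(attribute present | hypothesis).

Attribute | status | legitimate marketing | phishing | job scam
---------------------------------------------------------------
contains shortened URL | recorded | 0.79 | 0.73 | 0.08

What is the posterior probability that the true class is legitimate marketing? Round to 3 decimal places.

For each hypothesis, the unnormalized posterior weight is prior × likelihood:
  legitimate marketing: 0.16 × 0.79 = 0.1264
  phishing: 0.38 × 0.73 = 0.2774
  job scam: 0.46 × 0.08 = 0.0368
Normalizing constant Z = 0.1264 + 0.2774 + 0.0368 = 0.4406.
P(legitimate marketing | evidence) = 0.1264 / 0.4406 ≈ 0.287.

0.287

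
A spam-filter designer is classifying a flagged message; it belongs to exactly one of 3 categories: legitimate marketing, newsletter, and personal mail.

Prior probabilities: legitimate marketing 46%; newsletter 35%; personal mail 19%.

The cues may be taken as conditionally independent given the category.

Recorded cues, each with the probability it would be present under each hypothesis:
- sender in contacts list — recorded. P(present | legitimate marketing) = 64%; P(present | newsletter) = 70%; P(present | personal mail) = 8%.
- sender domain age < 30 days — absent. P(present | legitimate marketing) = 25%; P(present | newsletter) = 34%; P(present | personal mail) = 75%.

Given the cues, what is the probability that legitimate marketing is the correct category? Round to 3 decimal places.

0.572

By Bayes' rule with conditional independence, the unnormalized weight for each hypothesis is prior × ∏ likelihoods (using 1 − P(present | H) for each absent cue):
  legitimate marketing: 0.46 × 0.64 × (1 − 0.25) = 0.2208
  newsletter: 0.35 × 0.70 × (1 − 0.34) = 0.1617
  personal mail: 0.19 × 0.08 × (1 − 0.75) = 0.0038
Normalizing constant Z = 0.2208 + 0.1617 + 0.0038 = 0.3863.
P(legitimate marketing | evidence) = 0.2208 / 0.3863 ≈ 0.572.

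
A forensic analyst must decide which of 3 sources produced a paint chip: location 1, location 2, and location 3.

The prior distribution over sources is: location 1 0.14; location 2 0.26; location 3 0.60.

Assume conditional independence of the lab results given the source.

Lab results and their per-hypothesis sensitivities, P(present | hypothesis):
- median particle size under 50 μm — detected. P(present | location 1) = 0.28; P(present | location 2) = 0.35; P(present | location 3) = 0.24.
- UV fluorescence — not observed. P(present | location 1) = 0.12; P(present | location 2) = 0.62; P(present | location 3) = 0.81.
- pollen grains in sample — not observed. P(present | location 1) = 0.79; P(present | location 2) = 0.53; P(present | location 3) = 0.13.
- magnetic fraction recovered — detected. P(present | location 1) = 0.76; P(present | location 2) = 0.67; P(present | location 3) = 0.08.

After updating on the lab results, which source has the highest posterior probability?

location 2

For each hypothesis, the unnormalized posterior weight is prior × product of the lab result likelihoods (using 1 − P(present | H) for each absent lab result):
  location 1: 0.14 × 0.28 × (1 − 0.12) × (1 − 0.79) × 0.76 = 0.0055056
  location 2: 0.26 × 0.35 × (1 − 0.62) × (1 − 0.53) × 0.67 = 0.010889
  location 3: 0.60 × 0.24 × (1 − 0.81) × (1 − 0.13) × 0.08 = 0.0019043
Marginal likelihood of the evidence = 0.018299.
P(location 1 | evidence) ≈ 0.0055056 / 0.018299 ≈ 0.301
P(location 2 | evidence) ≈ 0.010889 / 0.018299 ≈ 0.595
P(location 3 | evidence) ≈ 0.0019043 / 0.018299 ≈ 0.104
The largest is 0.595, so location 2 is most probable.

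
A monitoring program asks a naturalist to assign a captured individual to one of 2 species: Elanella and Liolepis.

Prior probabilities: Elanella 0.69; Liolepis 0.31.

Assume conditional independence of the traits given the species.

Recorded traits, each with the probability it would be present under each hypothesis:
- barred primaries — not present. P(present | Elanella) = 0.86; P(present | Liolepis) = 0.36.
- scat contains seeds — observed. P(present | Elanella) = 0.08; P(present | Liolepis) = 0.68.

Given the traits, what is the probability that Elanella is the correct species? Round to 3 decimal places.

Multiply each prior by the joint likelihood of the trait pattern (using 1 − P(present | H) for each absent trait):
  Elanella: 0.69 × (1 − 0.86) × 0.08 = 0.007728
  Liolepis: 0.31 × (1 − 0.36) × 0.68 = 0.13491
Marginal likelihood of the evidence = 0.14264.
P(Elanella | evidence) = 0.007728 / 0.14264 ≈ 0.054.

0.054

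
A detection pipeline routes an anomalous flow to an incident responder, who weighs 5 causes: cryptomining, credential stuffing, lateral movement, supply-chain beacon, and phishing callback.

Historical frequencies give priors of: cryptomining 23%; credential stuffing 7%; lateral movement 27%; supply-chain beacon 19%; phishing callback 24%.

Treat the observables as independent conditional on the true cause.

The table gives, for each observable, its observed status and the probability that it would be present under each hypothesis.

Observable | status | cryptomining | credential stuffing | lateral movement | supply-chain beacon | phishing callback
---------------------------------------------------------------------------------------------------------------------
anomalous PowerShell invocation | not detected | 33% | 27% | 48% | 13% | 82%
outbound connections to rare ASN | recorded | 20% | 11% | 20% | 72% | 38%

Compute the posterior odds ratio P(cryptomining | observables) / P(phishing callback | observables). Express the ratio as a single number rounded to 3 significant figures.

The normalizing constant cancels in an odds ratio, so compute prior × likelihood for the two hypotheses only (using 1 − P(present | H) for each absent observable):
  cryptomining: 0.23 × (1 − 0.33) × 0.20 = 0.03082
  phishing callback: 0.24 × (1 − 0.82) × 0.38 = 0.016416
Odds(cryptomining : phishing callback) = 0.03082 / 0.016416 ≈ 1.88.

1.88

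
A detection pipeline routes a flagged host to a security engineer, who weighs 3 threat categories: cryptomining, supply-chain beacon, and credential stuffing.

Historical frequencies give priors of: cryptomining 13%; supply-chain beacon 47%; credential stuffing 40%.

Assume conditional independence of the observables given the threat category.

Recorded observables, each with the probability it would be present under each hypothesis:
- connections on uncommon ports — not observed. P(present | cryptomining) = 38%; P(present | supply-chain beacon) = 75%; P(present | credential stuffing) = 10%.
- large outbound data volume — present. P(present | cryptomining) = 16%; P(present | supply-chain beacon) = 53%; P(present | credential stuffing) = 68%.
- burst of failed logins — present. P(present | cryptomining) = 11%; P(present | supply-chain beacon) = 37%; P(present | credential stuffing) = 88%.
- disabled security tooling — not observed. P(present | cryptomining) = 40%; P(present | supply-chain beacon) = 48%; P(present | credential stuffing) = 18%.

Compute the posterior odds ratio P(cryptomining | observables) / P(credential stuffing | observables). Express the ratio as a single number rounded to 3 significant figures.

Posterior odds equal prior odds times the likelihood ratio; only the two competing hypotheses matter (using 1 − P(present | H) for each absent observable).
  cryptomining: 0.13 × (1 − 0.38) × 0.16 × 0.11 × (1 − 0.40) = 0.00085114
  credential stuffing: 0.40 × (1 − 0.10) × 0.68 × 0.88 × (1 − 0.18) = 0.17665
Posterior odds = 0.00085114 / 0.17665 ≈ 0.00482.

0.00482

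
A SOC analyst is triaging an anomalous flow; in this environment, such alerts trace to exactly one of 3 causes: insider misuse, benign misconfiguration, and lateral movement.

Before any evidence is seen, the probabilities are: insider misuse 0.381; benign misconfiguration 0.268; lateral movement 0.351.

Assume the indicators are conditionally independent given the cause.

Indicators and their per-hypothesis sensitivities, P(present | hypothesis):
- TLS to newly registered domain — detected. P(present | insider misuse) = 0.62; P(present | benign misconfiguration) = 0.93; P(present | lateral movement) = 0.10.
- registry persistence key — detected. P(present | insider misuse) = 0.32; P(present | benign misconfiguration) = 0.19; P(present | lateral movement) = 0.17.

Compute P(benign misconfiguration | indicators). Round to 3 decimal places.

By Bayes' rule with conditional independence, the unnormalized weight for each hypothesis is prior × ∏ likelihoods:
  insider misuse: 0.381 × 0.62 × 0.32 = 0.07559
  benign misconfiguration: 0.268 × 0.93 × 0.19 = 0.047356
  lateral movement: 0.351 × 0.10 × 0.17 = 0.005967
The unnormalized weights sum to 0.12891.
P(benign misconfiguration | evidence) = 0.047356 / 0.12891 ≈ 0.367.

0.367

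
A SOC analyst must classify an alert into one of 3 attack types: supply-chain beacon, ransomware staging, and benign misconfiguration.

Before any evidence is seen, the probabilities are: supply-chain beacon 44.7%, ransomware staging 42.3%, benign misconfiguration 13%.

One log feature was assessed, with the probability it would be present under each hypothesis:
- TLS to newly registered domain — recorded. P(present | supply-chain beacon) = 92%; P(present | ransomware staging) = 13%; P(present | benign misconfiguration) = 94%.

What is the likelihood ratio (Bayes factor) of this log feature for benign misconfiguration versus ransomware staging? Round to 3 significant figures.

7.23

Likelihood of this log feature under each hypothesis:
  benign misconfiguration: 0.94
  ransomware staging: 0.13
Bayes factor = 0.94 / 0.13 ≈ 7.23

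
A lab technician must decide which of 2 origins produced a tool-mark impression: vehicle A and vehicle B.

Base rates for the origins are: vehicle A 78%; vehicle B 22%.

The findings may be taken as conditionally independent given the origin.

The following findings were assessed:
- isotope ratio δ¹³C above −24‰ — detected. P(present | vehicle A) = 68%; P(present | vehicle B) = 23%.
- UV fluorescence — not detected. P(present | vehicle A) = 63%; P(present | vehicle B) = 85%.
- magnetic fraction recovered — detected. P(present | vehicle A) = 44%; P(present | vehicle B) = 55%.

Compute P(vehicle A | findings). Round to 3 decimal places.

Multiply each prior by the joint likelihood of the evidence pattern (using 1 − P(present | H) for each absent finding):
  vehicle A: 0.78 × 0.68 × (1 − 0.63) × 0.44 = 0.086349
  vehicle B: 0.22 × 0.23 × (1 − 0.85) × 0.55 = 0.0041745
Marginal likelihood of the evidence = 0.090524.
P(vehicle A | evidence) = 0.086349 / 0.090524 ≈ 0.954.

0.954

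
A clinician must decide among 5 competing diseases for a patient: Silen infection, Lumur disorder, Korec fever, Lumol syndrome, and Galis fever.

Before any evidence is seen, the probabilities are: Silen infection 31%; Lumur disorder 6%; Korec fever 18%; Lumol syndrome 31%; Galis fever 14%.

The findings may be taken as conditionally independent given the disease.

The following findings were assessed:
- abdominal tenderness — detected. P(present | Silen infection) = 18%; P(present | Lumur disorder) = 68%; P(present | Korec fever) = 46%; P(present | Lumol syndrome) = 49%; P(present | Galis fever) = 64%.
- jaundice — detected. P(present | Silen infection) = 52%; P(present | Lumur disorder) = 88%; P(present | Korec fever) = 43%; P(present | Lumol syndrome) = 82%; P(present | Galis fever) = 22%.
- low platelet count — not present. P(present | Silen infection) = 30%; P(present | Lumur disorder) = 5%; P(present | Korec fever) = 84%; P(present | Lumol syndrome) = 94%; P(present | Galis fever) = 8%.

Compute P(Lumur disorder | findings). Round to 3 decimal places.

0.398

For each hypothesis, the unnormalized posterior weight is prior × product of the finding likelihoods (using 1 − P(present | H) for each absent finding):
  Silen infection: 0.31 × 0.18 × 0.52 × (1 − 0.30) = 0.020311
  Lumur disorder: 0.06 × 0.68 × 0.88 × (1 − 0.05) = 0.034109
  Korec fever: 0.18 × 0.46 × 0.43 × (1 − 0.84) = 0.0056966
  Lumol syndrome: 0.31 × 0.49 × 0.82 × (1 − 0.94) = 0.0074735
  Galis fever: 0.14 × 0.64 × 0.22 × (1 − 0.08) = 0.018135
Normalizing constant Z = 0.020311 + 0.034109 + 0.0056966 + 0.0074735 + 0.018135 = 0.085725.
P(Lumur disorder | evidence) = 0.034109 / 0.085725 ≈ 0.398.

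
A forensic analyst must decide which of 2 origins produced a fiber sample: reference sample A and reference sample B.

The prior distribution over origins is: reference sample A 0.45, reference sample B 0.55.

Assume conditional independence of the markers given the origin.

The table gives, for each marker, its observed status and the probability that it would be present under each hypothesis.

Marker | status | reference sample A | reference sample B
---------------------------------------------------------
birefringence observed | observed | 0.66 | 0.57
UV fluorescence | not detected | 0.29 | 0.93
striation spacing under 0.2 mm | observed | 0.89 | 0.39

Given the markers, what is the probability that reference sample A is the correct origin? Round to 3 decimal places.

By Bayes' rule with conditional independence, the unnormalized weight for each hypothesis is prior × ∏ likelihoods (using 1 − P(present | H) for each absent marker):
  reference sample A: 0.45 × 0.66 × (1 − 0.29) × 0.89 = 0.18767
  reference sample B: 0.55 × 0.57 × (1 − 0.93) × 0.39 = 0.0085585
Normalizing constant Z = 0.18767 + 0.0085585 = 0.19623.
P(reference sample A | evidence) = 0.18767 / 0.19623 ≈ 0.956.

0.956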